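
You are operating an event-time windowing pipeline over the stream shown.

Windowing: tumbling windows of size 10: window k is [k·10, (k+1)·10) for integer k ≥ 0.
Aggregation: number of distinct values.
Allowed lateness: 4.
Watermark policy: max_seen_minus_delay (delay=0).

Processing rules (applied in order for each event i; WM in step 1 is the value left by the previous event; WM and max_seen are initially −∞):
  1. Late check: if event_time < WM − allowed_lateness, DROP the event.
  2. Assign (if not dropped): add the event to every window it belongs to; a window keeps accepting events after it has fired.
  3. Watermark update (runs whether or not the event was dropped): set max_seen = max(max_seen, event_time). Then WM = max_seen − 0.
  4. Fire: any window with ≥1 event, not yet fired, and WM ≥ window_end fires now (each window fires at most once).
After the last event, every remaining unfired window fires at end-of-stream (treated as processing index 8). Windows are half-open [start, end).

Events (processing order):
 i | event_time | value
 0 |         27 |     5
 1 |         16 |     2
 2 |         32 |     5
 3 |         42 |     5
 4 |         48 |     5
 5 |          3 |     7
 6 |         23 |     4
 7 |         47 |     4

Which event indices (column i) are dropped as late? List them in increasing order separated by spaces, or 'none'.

1 5 6

i=0 t=27 v=5: → [20,30); WM=27
i=1 t=16 v=2: DROP (t<27-4); WM=27
i=2 t=32 v=5: → [30,40); WM=32; [20,30) fires=1
i=3 t=42 v=5: → [40,50); WM=42; [30,40) fires=1
i=4 t=48 v=5: → [40,50); WM=48
i=5 t=3 v=7: DROP (t<48-4); WM=48
i=6 t=23 v=4: DROP (t<48-4); WM=48
i=7 t=47 v=4: → [40,50); WM=48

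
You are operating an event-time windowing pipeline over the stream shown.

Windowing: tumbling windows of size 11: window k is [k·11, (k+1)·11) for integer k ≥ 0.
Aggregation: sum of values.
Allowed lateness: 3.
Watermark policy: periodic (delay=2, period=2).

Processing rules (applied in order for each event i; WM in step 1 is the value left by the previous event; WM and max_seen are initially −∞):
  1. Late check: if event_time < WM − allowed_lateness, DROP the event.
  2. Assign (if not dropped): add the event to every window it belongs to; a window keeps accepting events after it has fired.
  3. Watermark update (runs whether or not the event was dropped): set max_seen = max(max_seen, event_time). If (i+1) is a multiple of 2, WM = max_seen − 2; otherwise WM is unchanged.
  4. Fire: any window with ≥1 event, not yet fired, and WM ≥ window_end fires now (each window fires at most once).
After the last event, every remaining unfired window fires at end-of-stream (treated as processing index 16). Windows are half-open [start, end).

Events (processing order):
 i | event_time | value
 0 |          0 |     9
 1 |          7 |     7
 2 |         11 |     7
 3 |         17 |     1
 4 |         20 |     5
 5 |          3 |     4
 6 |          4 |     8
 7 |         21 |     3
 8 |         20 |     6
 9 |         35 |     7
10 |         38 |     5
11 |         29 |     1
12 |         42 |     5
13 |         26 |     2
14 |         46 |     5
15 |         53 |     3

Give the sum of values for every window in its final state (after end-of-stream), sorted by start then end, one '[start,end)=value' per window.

[0,11)=16 [11,22)=22 [33,44)=17 [44,55)=8

i=0 t=0 v=9: → [0,11); WM=−∞
i=1 t=7 v=7: → [0,11); WM=5
i=2 t=11 v=7: → [11,22); WM=5
i=3 t=17 v=1: → [11,22); WM=15; [0,11) fires=16
i=4 t=20 v=5: → [11,22); WM=15
i=5 t=3 v=4: DROP (t<15-3); WM=18
i=6 t=4 v=8: DROP (t<18-3); WM=18
i=7 t=21 v=3: → [11,22); WM=19
i=8 t=20 v=6: → [11,22); WM=19
i=9 t=35 v=7: → [33,44); WM=33; [11,22) fires=22
i=10 t=38 v=5: → [33,44); WM=33
i=11 t=29 v=1: DROP (t<33-3); WM=36
i=12 t=42 v=5: → [33,44); WM=36
i=13 t=26 v=2: DROP (t<36-3); WM=40
i=14 t=46 v=5: → [44,55); WM=40
i=15 t=53 v=3: → [44,55); WM=51; [33,44) fires=17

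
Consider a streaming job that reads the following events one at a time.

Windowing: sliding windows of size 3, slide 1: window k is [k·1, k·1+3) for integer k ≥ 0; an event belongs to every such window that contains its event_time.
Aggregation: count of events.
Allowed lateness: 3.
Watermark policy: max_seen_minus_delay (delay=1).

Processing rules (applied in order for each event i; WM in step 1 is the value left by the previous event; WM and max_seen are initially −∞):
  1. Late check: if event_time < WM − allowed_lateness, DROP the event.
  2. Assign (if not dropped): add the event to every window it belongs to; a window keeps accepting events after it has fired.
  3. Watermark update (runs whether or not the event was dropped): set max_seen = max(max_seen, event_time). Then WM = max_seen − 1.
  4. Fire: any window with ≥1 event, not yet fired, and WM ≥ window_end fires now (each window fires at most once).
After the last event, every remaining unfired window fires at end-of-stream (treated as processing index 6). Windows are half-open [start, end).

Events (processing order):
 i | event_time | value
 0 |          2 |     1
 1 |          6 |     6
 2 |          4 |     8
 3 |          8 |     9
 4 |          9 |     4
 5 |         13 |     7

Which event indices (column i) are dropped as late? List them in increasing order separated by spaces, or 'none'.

i=0 t=2 v=1: → [2,5),[1,4),[0,3); WM=1
i=1 t=6 v=6: → [6,9),[5,8),[4,7); WM=5; [0,3) fires=1 [1,4) fires=1 [2,5) fires=1
i=2 t=4 v=8: → [4,7),[3,6),[2,5); WM=5
i=3 t=8 v=9: → [8,11),[7,10),[6,9); WM=7; [3,6) fires=1 [4,7) fires=2
i=4 t=9 v=4: → [9,12),[8,11),[7,10); WM=8; [5,8) fires=1
i=5 t=13 v=7: → [13,16),[12,15),[11,14); WM=12; [6,9) fires=2 [7,10) fires=2 [8,11) fires=2 [9,12) fires=1

none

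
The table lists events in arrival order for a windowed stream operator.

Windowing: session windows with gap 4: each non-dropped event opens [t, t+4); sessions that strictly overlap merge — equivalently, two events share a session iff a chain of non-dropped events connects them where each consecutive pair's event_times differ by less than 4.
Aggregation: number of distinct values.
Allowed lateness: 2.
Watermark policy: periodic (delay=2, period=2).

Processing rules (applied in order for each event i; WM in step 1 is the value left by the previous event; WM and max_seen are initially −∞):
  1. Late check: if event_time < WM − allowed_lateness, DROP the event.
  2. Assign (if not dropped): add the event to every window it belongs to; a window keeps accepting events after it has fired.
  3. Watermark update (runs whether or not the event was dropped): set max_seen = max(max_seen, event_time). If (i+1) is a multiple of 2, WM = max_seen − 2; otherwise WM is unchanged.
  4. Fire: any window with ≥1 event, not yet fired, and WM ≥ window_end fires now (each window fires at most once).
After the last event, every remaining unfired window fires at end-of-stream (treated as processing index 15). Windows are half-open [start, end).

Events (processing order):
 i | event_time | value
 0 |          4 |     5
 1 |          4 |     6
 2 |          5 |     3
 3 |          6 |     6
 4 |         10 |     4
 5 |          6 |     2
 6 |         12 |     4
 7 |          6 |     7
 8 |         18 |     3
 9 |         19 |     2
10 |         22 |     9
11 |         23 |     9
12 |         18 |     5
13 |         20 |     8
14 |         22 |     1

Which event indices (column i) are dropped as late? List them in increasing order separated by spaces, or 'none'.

12

i=0 t=4 v=5: → [4,8); WM=−∞
i=1 t=4 v=6: → [4,8); WM=2
i=2 t=5 v=3: → [4,9); WM=2
i=3 t=6 v=6: → [4,10); WM=4
i=4 t=10 v=4: → [10,14); WM=4
i=5 t=6 v=2: → [4,10); WM=8
i=6 t=12 v=4: → [10,16); WM=8
i=7 t=6 v=7: → [4,10); WM=10
i=8 t=18 v=3: → [18,22); WM=10
i=9 t=19 v=2: → [18,23); WM=17
i=10 t=22 v=9: → [18,26); WM=17
i=11 t=23 v=9: → [18,27); WM=21
i=12 t=18 v=5: DROP (t<21-2); WM=21
i=13 t=20 v=8: → [18,27); WM=21
i=14 t=22 v=1: → [18,27); WM=21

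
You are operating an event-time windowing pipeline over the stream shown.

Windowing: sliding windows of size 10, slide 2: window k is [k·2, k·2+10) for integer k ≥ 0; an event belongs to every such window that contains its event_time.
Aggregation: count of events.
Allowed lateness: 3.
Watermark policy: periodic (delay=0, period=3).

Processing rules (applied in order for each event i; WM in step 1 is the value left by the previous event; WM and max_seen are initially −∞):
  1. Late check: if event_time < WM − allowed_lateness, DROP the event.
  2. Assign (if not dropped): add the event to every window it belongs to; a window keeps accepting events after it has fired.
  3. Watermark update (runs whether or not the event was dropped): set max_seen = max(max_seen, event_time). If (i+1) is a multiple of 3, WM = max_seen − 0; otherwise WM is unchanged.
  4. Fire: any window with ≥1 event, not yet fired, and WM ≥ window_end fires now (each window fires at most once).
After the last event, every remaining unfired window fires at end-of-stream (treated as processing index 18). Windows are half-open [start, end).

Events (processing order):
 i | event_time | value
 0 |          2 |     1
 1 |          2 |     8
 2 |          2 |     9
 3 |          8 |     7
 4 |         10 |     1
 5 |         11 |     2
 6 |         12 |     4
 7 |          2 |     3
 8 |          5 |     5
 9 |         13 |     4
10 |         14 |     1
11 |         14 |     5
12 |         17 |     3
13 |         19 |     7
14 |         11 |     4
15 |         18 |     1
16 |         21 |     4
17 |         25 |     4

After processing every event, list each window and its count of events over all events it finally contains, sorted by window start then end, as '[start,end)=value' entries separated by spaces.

i=0 t=2 v=1: → [2,12),[0,10); WM=−∞
i=1 t=2 v=8: → [2,12),[0,10); WM=−∞
i=2 t=2 v=9: → [2,12),[0,10); WM=2
i=3 t=8 v=7: → [8,18),[6,16),[4,14),[2,12),[0,10); WM=2
i=4 t=10 v=1: → [10,20),[8,18),[6,16),[4,14),[2,12); WM=2
i=5 t=11 v=2: → [10,20),[8,18),[6,16),[4,14),[2,12); WM=11; [0,10) fires=4
i=6 t=12 v=4: → [12,22),[10,20),[8,18),[6,16),[4,14); WM=11
i=7 t=2 v=3: DROP (t<11-3); WM=11
i=8 t=5 v=5: DROP (t<11-3); WM=12; [2,12) fires=6
i=9 t=13 v=4: → [12,22),[10,20),[8,18),[6,16),[4,14); WM=12
i=10 t=14 v=1: → [14,24),[12,22),[10,20),[8,18),[6,16); WM=12
i=11 t=14 v=5: → [14,24),[12,22),[10,20),[8,18),[6,16); WM=14; [4,14) fires=5
i=12 t=17 v=3: → [16,26),[14,24),[12,22),[10,20),[8,18); WM=14
i=13 t=19 v=7: → [18,28),[16,26),[14,24),[12,22),[10,20); WM=14
i=14 t=11 v=4: → [10,20),[8,18),[6,16),[4,14),[2,12); WM=19; [6,16) fires=8 [8,18) fires=9
i=15 t=18 v=1: → [18,28),[16,26),[14,24),[12,22),[10,20); WM=19
i=16 t=21 v=4: → [20,30),[18,28),[16,26),[14,24),[12,22); WM=19
i=17 t=25 v=4: → [24,34),[22,32),[20,30),[18,28),[16,26); WM=25; [10,20) fires=10 [12,22) fires=8 [14,24) fires=6

[0,10)=4 [2,12)=7 [4,14)=6 [6,16)=8 [8,18)=9 [10,20)=10 [12,22)=8 [14,24)=6 [16,26)=5 [18,28)=4 [20,30)=2 [22,32)=1 [24,34)=1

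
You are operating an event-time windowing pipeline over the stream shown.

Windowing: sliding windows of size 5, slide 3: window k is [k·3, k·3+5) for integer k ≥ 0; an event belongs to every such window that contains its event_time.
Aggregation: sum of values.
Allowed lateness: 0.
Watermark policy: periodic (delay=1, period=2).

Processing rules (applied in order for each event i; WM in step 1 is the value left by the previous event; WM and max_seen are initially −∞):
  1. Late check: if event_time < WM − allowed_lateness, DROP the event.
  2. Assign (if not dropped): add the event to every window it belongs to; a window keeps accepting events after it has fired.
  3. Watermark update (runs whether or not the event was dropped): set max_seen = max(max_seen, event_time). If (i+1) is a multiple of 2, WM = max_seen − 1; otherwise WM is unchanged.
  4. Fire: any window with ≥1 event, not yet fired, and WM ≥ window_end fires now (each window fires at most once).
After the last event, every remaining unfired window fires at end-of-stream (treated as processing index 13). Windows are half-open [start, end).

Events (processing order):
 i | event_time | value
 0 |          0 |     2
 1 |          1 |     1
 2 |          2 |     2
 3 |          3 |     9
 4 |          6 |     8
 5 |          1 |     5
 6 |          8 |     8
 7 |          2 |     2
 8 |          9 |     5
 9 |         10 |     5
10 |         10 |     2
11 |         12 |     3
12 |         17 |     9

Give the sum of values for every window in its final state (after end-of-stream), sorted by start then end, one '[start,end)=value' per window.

[0,5)=14 [3,8)=17 [6,11)=28 [9,14)=15 [12,17)=3 [15,20)=9

i=0 t=0 v=2: → [0,5); WM=−∞
i=1 t=1 v=1: → [0,5); WM=0
i=2 t=2 v=2: → [0,5); WM=0
i=3 t=3 v=9: → [3,8),[0,5); WM=2
i=4 t=6 v=8: → [6,11),[3,8); WM=2
i=5 t=1 v=5: DROP (t<2-0); WM=5; [0,5) fires=14
i=6 t=8 v=8: → [6,11); WM=5
i=7 t=2 v=2: DROP (t<5-0); WM=7
i=8 t=9 v=5: → [9,14),[6,11); WM=7
i=9 t=10 v=5: → [9,14),[6,11); WM=9; [3,8) fires=17
i=10 t=10 v=2: → [9,14),[6,11); WM=9
i=11 t=12 v=3: → [12,17),[9,14); WM=11; [6,11) fires=28
i=12 t=17 v=9: → [15,20); WM=11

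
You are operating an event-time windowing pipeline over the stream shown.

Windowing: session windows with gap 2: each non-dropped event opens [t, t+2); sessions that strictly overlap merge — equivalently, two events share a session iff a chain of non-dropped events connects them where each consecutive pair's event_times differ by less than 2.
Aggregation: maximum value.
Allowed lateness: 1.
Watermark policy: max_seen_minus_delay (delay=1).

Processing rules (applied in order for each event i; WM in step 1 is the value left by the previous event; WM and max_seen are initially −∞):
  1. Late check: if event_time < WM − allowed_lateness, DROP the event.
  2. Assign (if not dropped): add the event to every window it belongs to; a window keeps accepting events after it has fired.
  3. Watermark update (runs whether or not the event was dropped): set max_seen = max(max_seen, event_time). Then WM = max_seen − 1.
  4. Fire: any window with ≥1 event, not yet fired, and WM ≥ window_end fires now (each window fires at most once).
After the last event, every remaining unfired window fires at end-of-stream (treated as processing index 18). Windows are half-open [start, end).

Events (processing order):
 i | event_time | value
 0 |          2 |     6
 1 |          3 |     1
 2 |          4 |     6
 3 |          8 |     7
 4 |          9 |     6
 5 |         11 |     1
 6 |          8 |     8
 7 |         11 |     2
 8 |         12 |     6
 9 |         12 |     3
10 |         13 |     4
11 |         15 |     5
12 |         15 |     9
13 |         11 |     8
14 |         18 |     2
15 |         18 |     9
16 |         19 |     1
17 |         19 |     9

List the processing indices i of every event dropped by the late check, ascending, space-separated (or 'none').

6 13

i=0 t=2 v=6: → [2,4); WM=1
i=1 t=3 v=1: → [2,5); WM=2
i=2 t=4 v=6: → [2,6); WM=3
i=3 t=8 v=7: → [8,10); WM=7
i=4 t=9 v=6: → [8,11); WM=8
i=5 t=11 v=1: → [11,13); WM=10
i=6 t=8 v=8: DROP (t<10-1); WM=10
i=7 t=11 v=2: → [11,13); WM=10
i=8 t=12 v=6: → [11,14); WM=11
i=9 t=12 v=3: → [11,14); WM=11
i=10 t=13 v=4: → [11,15); WM=12
i=11 t=15 v=5: → [15,17); WM=14
i=12 t=15 v=9: → [15,17); WM=14
i=13 t=11 v=8: DROP (t<14-1); WM=14
i=14 t=18 v=2: → [18,20); WM=17
i=15 t=18 v=9: → [18,20); WM=17
i=16 t=19 v=1: → [18,21); WM=18
i=17 t=19 v=9: → [18,21); WM=18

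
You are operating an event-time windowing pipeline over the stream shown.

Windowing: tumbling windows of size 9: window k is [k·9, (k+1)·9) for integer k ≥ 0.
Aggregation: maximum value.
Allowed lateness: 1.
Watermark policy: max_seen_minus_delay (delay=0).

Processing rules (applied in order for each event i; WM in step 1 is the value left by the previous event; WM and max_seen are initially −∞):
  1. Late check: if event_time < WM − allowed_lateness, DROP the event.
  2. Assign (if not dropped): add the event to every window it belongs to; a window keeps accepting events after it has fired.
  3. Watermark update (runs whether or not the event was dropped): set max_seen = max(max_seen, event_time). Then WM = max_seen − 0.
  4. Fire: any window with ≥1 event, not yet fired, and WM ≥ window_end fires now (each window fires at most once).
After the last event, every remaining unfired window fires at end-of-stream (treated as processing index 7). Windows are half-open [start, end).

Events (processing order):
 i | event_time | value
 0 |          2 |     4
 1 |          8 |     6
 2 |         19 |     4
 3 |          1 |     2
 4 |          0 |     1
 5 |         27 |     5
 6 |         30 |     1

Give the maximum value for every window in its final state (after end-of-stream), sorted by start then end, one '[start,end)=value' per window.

[0,9)=6 [18,27)=4 [27,36)=5

i=0 t=2 v=4: → [0,9); WM=2
i=1 t=8 v=6: → [0,9); WM=8
i=2 t=19 v=4: → [18,27); WM=19; [0,9) fires=6
i=3 t=1 v=2: DROP (t<19-1); WM=19
i=4 t=0 v=1: DROP (t<19-1); WM=19
i=5 t=27 v=5: → [27,36); WM=27; [18,27) fires=4
i=6 t=30 v=1: → [27,36); WM=30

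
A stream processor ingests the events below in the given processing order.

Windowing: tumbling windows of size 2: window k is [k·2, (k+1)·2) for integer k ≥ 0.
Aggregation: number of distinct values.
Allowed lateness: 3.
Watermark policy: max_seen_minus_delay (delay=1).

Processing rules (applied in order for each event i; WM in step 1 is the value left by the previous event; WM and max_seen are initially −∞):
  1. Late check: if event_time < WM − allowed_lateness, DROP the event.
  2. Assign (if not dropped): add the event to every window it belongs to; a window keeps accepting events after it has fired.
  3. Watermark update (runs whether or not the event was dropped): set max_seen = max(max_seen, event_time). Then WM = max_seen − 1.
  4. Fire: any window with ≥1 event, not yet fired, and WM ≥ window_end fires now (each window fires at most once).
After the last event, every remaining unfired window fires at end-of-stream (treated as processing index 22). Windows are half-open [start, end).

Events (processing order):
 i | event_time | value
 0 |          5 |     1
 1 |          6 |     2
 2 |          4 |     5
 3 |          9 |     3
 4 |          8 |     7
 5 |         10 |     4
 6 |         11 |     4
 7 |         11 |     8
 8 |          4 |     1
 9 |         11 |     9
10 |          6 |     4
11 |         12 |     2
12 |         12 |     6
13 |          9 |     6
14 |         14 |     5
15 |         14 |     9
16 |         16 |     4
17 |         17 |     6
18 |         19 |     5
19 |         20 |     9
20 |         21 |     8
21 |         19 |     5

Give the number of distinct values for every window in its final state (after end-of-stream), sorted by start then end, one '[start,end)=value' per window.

[4,6)=2 [6,8)=1 [8,10)=3 [10,12)=3 [12,14)=2 [14,16)=2 [16,18)=2 [18,20)=1 [20,22)=2

i=0 t=5 v=1: → [4,6); WM=4
i=1 t=6 v=2: → [6,8); WM=5
i=2 t=4 v=5: → [4,6); WM=5
i=3 t=9 v=3: → [8,10); WM=8; [4,6) fires=2 [6,8) fires=1
i=4 t=8 v=7: → [8,10); WM=8
i=5 t=10 v=4: → [10,12); WM=9
i=6 t=11 v=4: → [10,12); WM=10; [8,10) fires=2
i=7 t=11 v=8: → [10,12); WM=10
i=8 t=4 v=1: DROP (t<10-3); WM=10
i=9 t=11 v=9: → [10,12); WM=10
i=10 t=6 v=4: DROP (t<10-3); WM=10
i=11 t=12 v=2: → [12,14); WM=11
i=12 t=12 v=6: → [12,14); WM=11
i=13 t=9 v=6: → [8,10); WM=11
i=14 t=14 v=5: → [14,16); WM=13; [10,12) fires=3
i=15 t=14 v=9: → [14,16); WM=13
i=16 t=16 v=4: → [16,18); WM=15; [12,14) fires=2
i=17 t=17 v=6: → [16,18); WM=16; [14,16) fires=2
i=18 t=19 v=5: → [18,20); WM=18; [16,18) fires=2
i=19 t=20 v=9: → [20,22); WM=19
i=20 t=21 v=8: → [20,22); WM=20; [18,20) fires=1
i=21 t=19 v=5: → [18,20); WM=20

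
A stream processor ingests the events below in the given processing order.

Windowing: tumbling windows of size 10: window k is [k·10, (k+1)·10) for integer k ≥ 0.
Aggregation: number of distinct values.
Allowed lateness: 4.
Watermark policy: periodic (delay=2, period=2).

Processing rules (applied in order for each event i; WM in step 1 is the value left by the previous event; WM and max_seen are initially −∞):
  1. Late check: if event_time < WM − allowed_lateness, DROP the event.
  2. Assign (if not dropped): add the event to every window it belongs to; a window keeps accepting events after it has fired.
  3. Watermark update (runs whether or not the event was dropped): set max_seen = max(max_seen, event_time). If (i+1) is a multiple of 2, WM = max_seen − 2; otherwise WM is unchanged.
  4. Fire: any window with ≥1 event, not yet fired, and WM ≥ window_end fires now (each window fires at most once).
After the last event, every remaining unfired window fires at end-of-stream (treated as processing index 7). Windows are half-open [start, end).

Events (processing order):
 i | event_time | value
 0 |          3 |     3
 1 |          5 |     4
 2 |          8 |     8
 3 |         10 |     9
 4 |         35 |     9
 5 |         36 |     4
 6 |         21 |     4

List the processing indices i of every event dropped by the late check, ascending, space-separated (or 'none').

i=0 t=3 v=3: → [0,10); WM=−∞
i=1 t=5 v=4: → [0,10); WM=3
i=2 t=8 v=8: → [0,10); WM=3
i=3 t=10 v=9: → [10,20); WM=8
i=4 t=35 v=9: → [30,40); WM=8
i=5 t=36 v=4: → [30,40); WM=34; [0,10) fires=3 [10,20) fires=1
i=6 t=21 v=4: DROP (t<34-4); WM=34

6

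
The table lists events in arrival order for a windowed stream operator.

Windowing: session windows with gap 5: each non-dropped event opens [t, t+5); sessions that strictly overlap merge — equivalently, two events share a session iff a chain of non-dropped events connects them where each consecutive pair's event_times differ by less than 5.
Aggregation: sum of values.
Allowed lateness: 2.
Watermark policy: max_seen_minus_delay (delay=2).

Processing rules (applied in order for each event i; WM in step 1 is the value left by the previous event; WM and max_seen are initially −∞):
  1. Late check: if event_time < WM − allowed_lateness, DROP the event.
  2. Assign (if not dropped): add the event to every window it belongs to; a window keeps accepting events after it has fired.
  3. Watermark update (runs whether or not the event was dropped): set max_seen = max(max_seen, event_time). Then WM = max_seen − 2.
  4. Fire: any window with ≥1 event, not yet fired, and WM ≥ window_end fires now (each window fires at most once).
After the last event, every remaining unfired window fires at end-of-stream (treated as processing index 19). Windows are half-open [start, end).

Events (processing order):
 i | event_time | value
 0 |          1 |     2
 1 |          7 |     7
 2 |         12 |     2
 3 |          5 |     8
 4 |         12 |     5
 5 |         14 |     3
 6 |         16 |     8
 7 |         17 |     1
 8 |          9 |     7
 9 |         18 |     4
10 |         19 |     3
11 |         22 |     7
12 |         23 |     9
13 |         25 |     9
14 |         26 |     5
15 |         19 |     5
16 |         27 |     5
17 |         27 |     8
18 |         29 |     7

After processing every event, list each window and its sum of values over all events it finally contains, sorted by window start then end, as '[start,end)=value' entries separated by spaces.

i=0 t=1 v=2: → [1,6); WM=-1
i=1 t=7 v=7: → [7,12); WM=5
i=2 t=12 v=2: → [12,17); WM=10
i=3 t=5 v=8: DROP (t<10-2); WM=10
i=4 t=12 v=5: → [12,17); WM=10
i=5 t=14 v=3: → [12,19); WM=12
i=6 t=16 v=8: → [12,21); WM=14
i=7 t=17 v=1: → [12,22); WM=15
i=8 t=9 v=7: DROP (t<15-2); WM=15
i=9 t=18 v=4: → [12,23); WM=16
i=10 t=19 v=3: → [12,24); WM=17
i=11 t=22 v=7: → [12,27); WM=20
i=12 t=23 v=9: → [12,28); WM=21
i=13 t=25 v=9: → [12,30); WM=23
i=14 t=26 v=5: → [12,31); WM=24
i=15 t=19 v=5: DROP (t<24-2); WM=24
i=16 t=27 v=5: → [12,32); WM=25
i=17 t=27 v=8: → [12,32); WM=25
i=18 t=29 v=7: → [12,34); WM=27

[1,6)=2 [7,12)=7 [12,34)=76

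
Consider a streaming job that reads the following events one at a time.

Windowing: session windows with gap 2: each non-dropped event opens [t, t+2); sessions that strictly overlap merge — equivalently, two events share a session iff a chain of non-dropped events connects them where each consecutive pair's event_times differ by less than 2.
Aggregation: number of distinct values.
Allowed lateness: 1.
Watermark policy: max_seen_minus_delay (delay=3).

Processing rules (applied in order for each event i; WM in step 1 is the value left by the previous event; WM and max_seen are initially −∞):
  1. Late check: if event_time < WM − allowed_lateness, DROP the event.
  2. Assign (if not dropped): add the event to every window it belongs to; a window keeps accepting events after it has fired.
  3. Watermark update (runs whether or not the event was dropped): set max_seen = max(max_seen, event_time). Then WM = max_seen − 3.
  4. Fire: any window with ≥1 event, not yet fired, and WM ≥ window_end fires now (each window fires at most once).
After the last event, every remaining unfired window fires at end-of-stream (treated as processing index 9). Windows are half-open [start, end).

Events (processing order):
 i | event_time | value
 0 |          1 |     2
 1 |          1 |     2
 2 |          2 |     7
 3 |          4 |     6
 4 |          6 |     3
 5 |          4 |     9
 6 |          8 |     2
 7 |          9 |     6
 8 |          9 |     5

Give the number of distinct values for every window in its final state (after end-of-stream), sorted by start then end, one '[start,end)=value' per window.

[1,4)=2 [4,6)=2 [6,8)=1 [8,11)=3

i=0 t=1 v=2: → [1,3); WM=-2
i=1 t=1 v=2: → [1,3); WM=-2
i=2 t=2 v=7: → [1,4); WM=-1
i=3 t=4 v=6: → [4,6); WM=1
i=4 t=6 v=3: → [6,8); WM=3
i=5 t=4 v=9: → [4,6); WM=3
i=6 t=8 v=2: → [8,10); WM=5
i=7 t=9 v=6: → [8,11); WM=6
i=8 t=9 v=5: → [8,11); WM=6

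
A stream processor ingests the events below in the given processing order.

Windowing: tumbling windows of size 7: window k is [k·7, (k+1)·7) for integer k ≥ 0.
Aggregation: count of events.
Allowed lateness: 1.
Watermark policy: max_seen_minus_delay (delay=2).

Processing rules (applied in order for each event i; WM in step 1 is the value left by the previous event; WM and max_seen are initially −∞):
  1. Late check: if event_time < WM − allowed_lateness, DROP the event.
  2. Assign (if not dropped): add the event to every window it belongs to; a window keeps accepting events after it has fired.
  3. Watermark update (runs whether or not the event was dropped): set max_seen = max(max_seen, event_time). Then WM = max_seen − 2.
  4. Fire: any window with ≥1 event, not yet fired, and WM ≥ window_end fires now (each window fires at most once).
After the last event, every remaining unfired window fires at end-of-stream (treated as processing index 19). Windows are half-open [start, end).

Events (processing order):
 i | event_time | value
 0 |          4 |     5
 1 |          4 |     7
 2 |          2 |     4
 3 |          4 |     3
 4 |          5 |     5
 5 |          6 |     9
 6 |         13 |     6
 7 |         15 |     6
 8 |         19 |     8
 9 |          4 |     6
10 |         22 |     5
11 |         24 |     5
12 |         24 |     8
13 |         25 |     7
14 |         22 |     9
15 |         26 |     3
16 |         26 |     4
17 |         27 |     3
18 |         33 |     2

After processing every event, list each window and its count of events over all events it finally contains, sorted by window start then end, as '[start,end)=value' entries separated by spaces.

[0,7)=6 [7,14)=1 [14,21)=2 [21,28)=8 [28,35)=1

i=0 t=4 v=5: → [0,7); WM=2
i=1 t=4 v=7: → [0,7); WM=2
i=2 t=2 v=4: → [0,7); WM=2
i=3 t=4 v=3: → [0,7); WM=2
i=4 t=5 v=5: → [0,7); WM=3
i=5 t=6 v=9: → [0,7); WM=4
i=6 t=13 v=6: → [7,14); WM=11; [0,7) fires=6
i=7 t=15 v=6: → [14,21); WM=13
i=8 t=19 v=8: → [14,21); WM=17; [7,14) fires=1
i=9 t=4 v=6: DROP (t<17-1); WM=17
i=10 t=22 v=5: → [21,28); WM=20
i=11 t=24 v=5: → [21,28); WM=22; [14,21) fires=2
i=12 t=24 v=8: → [21,28); WM=22
i=13 t=25 v=7: → [21,28); WM=23
i=14 t=22 v=9: → [21,28); WM=23
i=15 t=26 v=3: → [21,28); WM=24
i=16 t=26 v=4: → [21,28); WM=24
i=17 t=27 v=3: → [21,28); WM=25
i=18 t=33 v=2: → [28,35); WM=31; [21,28) fires=8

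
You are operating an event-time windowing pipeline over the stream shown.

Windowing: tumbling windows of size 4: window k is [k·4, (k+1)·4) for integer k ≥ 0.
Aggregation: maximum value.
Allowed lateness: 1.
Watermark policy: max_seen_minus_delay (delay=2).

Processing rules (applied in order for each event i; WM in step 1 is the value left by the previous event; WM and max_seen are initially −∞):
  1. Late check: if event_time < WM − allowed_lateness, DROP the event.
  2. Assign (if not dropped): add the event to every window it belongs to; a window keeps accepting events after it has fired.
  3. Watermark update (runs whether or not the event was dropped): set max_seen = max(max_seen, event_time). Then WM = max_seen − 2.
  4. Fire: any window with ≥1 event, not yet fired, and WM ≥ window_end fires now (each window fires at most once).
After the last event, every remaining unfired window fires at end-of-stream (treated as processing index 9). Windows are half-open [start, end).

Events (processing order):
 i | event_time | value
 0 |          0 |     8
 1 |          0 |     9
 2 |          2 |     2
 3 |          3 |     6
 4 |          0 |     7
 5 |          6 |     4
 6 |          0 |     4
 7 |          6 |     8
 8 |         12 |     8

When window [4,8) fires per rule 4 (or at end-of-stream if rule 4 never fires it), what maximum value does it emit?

i=0 t=0 v=8: → [0,4); WM=-2
i=1 t=0 v=9: → [0,4); WM=-2
i=2 t=2 v=2: → [0,4); WM=0
i=3 t=3 v=6: → [0,4); WM=1
i=4 t=0 v=7: → [0,4); WM=1
i=5 t=6 v=4: → [4,8); WM=4; [0,4) fires=9
i=6 t=0 v=4: DROP (t<4-1); WM=4
i=7 t=6 v=8: → [4,8); WM=4
i=8 t=12 v=8: → [12,16); WM=10; [4,8) fires=8

8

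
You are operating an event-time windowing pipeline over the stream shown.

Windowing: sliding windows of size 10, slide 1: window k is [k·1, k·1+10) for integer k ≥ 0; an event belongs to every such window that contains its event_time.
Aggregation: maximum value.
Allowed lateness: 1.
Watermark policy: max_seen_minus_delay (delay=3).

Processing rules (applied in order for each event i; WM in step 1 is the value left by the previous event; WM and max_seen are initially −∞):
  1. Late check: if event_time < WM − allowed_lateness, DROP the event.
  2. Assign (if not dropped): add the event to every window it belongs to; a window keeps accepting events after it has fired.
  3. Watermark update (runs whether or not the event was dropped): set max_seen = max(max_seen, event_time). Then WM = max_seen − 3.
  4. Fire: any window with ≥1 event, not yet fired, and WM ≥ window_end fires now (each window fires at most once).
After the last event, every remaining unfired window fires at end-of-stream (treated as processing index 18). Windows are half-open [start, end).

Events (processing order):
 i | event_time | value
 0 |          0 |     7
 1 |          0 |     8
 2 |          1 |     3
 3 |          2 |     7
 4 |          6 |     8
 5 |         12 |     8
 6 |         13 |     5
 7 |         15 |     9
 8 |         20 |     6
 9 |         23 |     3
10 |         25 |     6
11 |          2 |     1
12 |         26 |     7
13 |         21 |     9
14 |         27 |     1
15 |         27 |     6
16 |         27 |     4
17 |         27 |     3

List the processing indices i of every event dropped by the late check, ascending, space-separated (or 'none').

i=0 t=0 v=7: → [0,10); WM=-3
i=1 t=0 v=8: → [0,10); WM=-3
i=2 t=1 v=3: → [1,11),[0,10); WM=-2
i=3 t=2 v=7: → [2,12),[1,11),[0,10); WM=-1
i=4 t=6 v=8: → [6,16),[5,15),[4,14),[3,13),[2,12),[1,11),[0,10); WM=3
i=5 t=12 v=8: → [12,22),[11,21),[10,20),[9,19),[8,18),[7,17),[6,16),[5,15),[4,14),[3,13); WM=9
i=6 t=13 v=5: → [13,23),[12,22),[11,21),[10,20),[9,19),[8,18),[7,17),[6,16),[5,15),[4,14); WM=10; [0,10) fires=8
i=7 t=15 v=9: → [15,25),[14,24),[13,23),[12,22),[11,21),[10,20),[9,19),[8,18),[7,17),[6,16); WM=12; [1,11) fires=8 [2,12) fires=8
i=8 t=20 v=6: → [20,30),[19,29),[18,28),[17,27),[16,26),[15,25),[14,24),[13,23),[12,22),[11,21); WM=17; [3,13) fires=8 [4,14) fires=8 [5,15) fires=8 [6,16) fires=9 [7,17) fires=9
i=9 t=23 v=3: → [23,33),[22,32),[21,31),[20,30),[19,29),[18,28),[17,27),[16,26),[15,25),[14,24); WM=20; [8,18) fires=9 [9,19) fires=9 [10,20) fires=9
i=10 t=25 v=6: → [25,35),[24,34),[23,33),[22,32),[21,31),[20,30),[19,29),[18,28),[17,27),[16,26); WM=22; [11,21) fires=9 [12,22) fires=9
i=11 t=2 v=1: DROP (t<22-1); WM=22
i=12 t=26 v=7: → [26,36),[25,35),[24,34),[23,33),[22,32),[21,31),[20,30),[19,29),[18,28),[17,27); WM=23; [13,23) fires=9
i=13 t=21 v=9: DROP (t<23-1); WM=23
i=14 t=27 v=1: → [27,37),[26,36),[25,35),[24,34),[23,33),[22,32),[21,31),[20,30),[19,29),[18,28); WM=24; [14,24) fires=9
i=15 t=27 v=6: → [27,37),[26,36),[25,35),[24,34),[23,33),[22,32),[21,31),[20,30),[19,29),[18,28); WM=24
i=16 t=27 v=4: → [27,37),[26,36),[25,35),[24,34),[23,33),[22,32),[21,31),[20,30),[19,29),[18,28); WM=24
i=17 t=27 v=3: → [27,37),[26,36),[25,35),[24,34),[23,33),[22,32),[21,31),[20,30),[19,29),[18,28); WM=24

11 13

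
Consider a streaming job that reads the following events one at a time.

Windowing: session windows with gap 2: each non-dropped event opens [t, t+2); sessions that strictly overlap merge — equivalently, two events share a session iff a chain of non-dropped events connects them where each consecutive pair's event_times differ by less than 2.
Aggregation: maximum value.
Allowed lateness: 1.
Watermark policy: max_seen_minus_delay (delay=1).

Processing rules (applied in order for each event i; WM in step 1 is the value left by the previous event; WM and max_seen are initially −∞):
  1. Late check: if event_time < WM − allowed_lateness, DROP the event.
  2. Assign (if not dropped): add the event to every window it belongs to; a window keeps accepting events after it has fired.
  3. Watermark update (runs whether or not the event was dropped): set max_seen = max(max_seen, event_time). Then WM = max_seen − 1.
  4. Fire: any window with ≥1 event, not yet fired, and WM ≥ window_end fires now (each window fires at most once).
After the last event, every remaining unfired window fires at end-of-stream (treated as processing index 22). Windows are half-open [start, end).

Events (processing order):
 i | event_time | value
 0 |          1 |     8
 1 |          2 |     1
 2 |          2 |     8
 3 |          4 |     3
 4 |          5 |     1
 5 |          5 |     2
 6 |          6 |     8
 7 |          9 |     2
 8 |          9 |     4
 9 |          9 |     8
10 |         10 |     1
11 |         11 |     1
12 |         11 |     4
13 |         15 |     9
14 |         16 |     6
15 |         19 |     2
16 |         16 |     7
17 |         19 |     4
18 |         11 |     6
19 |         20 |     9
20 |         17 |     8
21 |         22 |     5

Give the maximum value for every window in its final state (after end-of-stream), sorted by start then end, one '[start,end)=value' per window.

i=0 t=1 v=8: → [1,3); WM=0
i=1 t=2 v=1: → [1,4); WM=1
i=2 t=2 v=8: → [1,4); WM=1
i=3 t=4 v=3: → [4,6); WM=3
i=4 t=5 v=1: → [4,7); WM=4
i=5 t=5 v=2: → [4,7); WM=4
i=6 t=6 v=8: → [4,8); WM=5
i=7 t=9 v=2: → [9,11); WM=8
i=8 t=9 v=4: → [9,11); WM=8
i=9 t=9 v=8: → [9,11); WM=8
i=10 t=10 v=1: → [9,12); WM=9
i=11 t=11 v=1: → [9,13); WM=10
i=12 t=11 v=4: → [9,13); WM=10
i=13 t=15 v=9: → [15,17); WM=14
i=14 t=16 v=6: → [15,18); WM=15
i=15 t=19 v=2: → [19,21); WM=18
i=16 t=16 v=7: DROP (t<18-1); WM=18
i=17 t=19 v=4: → [19,21); WM=18
i=18 t=11 v=6: DROP (t<18-1); WM=18
i=19 t=20 v=9: → [19,22); WM=19
i=20 t=17 v=8: DROP (t<19-1); WM=19
i=21 t=22 v=5: → [22,24); WM=21

[1,4)=8 [4,8)=8 [9,13)=8 [15,18)=9 [19,22)=9 [22,24)=5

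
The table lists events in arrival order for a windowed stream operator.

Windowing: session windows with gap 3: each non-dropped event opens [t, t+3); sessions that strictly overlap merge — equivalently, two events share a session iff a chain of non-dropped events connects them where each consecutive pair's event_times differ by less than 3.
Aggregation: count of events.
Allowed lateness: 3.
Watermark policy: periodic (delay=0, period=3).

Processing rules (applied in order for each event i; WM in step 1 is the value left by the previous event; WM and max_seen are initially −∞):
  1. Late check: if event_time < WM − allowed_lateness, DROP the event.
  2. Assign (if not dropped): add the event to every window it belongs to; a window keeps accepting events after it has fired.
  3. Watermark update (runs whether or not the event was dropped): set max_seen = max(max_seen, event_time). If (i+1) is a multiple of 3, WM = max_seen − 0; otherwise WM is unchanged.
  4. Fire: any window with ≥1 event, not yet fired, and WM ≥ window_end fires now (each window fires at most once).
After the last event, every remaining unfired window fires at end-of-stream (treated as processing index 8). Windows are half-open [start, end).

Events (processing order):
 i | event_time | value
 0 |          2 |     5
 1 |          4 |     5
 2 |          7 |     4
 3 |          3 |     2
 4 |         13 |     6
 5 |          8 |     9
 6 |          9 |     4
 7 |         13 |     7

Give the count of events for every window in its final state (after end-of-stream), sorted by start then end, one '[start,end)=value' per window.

i=0 t=2 v=5: → [2,5); WM=−∞
i=1 t=4 v=5: → [2,7); WM=−∞
i=2 t=7 v=4: → [7,10); WM=7
i=3 t=3 v=2: DROP (t<7-3); WM=7
i=4 t=13 v=6: → [13,16); WM=7
i=5 t=8 v=9: → [7,11); WM=13
i=6 t=9 v=4: DROP (t<13-3); WM=13
i=7 t=13 v=7: → [13,16); WM=13

[2,7)=2 [7,11)=2 [13,16)=2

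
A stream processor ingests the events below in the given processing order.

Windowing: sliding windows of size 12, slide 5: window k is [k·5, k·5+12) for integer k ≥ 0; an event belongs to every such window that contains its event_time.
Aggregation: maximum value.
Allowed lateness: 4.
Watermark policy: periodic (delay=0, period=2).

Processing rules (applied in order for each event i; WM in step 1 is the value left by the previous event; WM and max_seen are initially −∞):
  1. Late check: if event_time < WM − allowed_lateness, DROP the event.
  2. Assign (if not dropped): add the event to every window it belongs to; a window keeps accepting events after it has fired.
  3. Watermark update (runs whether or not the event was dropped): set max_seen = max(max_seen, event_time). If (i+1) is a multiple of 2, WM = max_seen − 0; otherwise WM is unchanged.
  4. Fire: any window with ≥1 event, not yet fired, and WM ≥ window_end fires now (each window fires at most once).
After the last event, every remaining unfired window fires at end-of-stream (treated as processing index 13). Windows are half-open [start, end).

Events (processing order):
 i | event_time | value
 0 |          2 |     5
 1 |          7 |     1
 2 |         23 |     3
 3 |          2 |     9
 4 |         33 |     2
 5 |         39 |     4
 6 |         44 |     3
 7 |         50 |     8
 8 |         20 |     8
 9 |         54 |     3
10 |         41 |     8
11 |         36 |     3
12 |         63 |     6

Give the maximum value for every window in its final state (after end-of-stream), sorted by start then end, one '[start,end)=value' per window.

i=0 t=2 v=5: → [0,12); WM=−∞
i=1 t=7 v=1: → [5,17),[0,12); WM=7
i=2 t=23 v=3: → [20,32),[15,27); WM=7
i=3 t=2 v=9: DROP (t<7-4); WM=23; [0,12) fires=5 [5,17) fires=1
i=4 t=33 v=2: → [30,42),[25,37); WM=23
i=5 t=39 v=4: → [35,47),[30,42); WM=39; [15,27) fires=3 [20,32) fires=3 [25,37) fires=2
i=6 t=44 v=3: → [40,52),[35,47); WM=39
i=7 t=50 v=8: → [50,62),[45,57),[40,52); WM=50; [30,42) fires=4 [35,47) fires=4
i=8 t=20 v=8: DROP (t<50-4); WM=50
i=9 t=54 v=3: → [50,62),[45,57); WM=54; [40,52) fires=8
i=10 t=41 v=8: DROP (t<54-4); WM=54
i=11 t=36 v=3: DROP (t<54-4); WM=54
i=12 t=63 v=6: → [60,72),[55,67); WM=54

[0,12)=5 [5,17)=1 [15,27)=3 [20,32)=3 [25,37)=2 [30,42)=4 [35,47)=4 [40,52)=8 [45,57)=8 [50,62)=8 [55,67)=6 [60,72)=6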